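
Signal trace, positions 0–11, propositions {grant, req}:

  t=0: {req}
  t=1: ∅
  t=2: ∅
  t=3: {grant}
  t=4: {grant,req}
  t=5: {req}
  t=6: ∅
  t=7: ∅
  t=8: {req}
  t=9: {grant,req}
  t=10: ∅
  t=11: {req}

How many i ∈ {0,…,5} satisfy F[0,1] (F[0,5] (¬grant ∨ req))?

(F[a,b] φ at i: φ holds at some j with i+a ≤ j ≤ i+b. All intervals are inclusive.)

Evaluate at each i in [0,5]:
  i=0: ✓ (witness j=0)
  i=1: ✓ (witness j=1)
  i=2: ✓ (witness j=2)
  i=3: ✓ (witness j=3)
  i=4: ✓ (witness j=4)
  i=5: ✓ (witness j=5)
Positions where it holds: {0, 1, 2, 3, 4, 5} → 6.

6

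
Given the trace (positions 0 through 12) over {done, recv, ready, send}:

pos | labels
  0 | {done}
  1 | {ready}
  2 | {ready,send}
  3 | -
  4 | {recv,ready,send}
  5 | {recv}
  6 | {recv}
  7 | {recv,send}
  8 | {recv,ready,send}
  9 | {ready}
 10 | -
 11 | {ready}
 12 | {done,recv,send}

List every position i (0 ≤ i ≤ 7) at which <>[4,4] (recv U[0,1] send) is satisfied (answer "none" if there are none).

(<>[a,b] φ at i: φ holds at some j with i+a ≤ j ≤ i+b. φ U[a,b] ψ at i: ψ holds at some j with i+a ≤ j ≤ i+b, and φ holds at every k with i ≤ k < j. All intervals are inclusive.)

0, 2, 3, 4

Evaluate at each i in [0,7]:
  i=0: ✓ (witness j=4)
  i=1: ✗ (none in [5,5])
  i=2: ✓ (witness j=6)
  i=3: ✓ (witness j=7)
  i=4: ✓ (witness j=8)
  i=5: ✗ (none in [9,9])
  i=6: ✗ (none in [10,10])
  i=7: ✗ (none in [11,11])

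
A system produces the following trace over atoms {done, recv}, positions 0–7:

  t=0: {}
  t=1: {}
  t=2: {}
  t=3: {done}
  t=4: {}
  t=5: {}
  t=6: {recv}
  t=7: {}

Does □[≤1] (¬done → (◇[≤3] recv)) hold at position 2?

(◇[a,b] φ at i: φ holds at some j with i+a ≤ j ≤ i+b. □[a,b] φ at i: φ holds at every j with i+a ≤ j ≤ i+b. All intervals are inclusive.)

Check (¬done → (◇[≤3] recv)) at every j in [2,3]:
  j=2: antecedent true; consequent fails (none in [2,5]) → ✗
  j=3: antecedent false → ✓
Fails at j=2 → formula fails.

Does not hold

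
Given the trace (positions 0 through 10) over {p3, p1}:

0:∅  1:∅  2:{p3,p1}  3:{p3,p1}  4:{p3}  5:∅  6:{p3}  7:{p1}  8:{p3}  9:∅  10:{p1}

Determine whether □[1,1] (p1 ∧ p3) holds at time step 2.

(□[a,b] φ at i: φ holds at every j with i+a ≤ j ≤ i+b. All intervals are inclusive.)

Check (p1 ∧ p3) at every j in [3,3]:
  j=3: true
All positions satisfy it → formula holds.

Holds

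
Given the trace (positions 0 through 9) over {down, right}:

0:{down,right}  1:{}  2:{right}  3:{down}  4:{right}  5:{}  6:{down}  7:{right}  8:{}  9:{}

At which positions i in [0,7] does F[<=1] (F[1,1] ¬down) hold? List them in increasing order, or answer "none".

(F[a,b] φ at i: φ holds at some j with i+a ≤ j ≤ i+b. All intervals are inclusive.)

Evaluate at each i in [0,7]:
  i=0: ✓ (witness j=0)
  i=1: ✓ (witness j=1)
  i=2: ✓ (witness j=3)
  i=3: ✓ (witness j=3)
  i=4: ✓ (witness j=4)
  i=5: ✓ (witness j=6)
  i=6: ✓ (witness j=6)
  i=7: ✓ (witness j=7)

0, 1, 2, 3, 4, 5, 6, 7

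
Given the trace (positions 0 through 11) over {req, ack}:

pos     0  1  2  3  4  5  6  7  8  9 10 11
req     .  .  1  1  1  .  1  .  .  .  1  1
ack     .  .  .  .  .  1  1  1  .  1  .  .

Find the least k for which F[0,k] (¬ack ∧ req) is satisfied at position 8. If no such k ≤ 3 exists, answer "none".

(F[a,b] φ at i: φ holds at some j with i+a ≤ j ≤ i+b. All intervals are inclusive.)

2

Scan j = 8,9,… for (¬ack ∧ req):
  j=8: fails
  j=9: fails
  j=10: holds
First hit at j=10, so smallest k = 10-8 = 2.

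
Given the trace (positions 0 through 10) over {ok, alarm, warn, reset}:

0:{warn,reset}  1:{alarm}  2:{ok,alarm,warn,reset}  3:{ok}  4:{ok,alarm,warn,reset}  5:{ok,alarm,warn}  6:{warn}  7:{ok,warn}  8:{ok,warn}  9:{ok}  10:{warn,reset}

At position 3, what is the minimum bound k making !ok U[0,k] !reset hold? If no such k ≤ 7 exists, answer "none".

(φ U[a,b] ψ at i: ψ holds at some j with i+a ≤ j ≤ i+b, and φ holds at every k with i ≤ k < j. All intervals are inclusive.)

0

Need earliest j ≥ 3 with !reset, and !ok at every k in [3,j-1].
  j=3: rhs holds (empty prefix). k = 0.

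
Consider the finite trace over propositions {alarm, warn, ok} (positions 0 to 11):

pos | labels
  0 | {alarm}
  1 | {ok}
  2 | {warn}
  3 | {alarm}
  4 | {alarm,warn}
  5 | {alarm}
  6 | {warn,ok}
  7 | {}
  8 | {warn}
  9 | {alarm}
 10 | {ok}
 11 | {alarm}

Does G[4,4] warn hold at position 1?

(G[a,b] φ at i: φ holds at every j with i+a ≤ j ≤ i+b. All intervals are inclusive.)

Check warn at every j in [5,5]:
  j=5: false
Fails at j=5 → formula fails.

False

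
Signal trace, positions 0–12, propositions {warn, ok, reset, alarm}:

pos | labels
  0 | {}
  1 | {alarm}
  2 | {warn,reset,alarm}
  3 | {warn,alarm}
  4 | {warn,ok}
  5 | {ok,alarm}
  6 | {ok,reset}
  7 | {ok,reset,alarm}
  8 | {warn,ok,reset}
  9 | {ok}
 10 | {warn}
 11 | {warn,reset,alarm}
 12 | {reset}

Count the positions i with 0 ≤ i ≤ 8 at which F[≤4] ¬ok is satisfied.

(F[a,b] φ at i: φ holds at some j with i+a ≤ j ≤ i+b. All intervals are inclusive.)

7

Evaluate at each i in [0,8]:
  i=0: ✓ (witness j=0)
  i=1: ✓ (witness j=1)
  i=2: ✓ (witness j=2)
  i=3: ✓ (witness j=3)
  i=4: ✗ (none in [4,8])
  i=5: ✗ (none in [5,9])
  i=6: ✓ (witness j=10)
  i=7: ✓ (witness j=10)
  i=8: ✓ (witness j=10)
Positions where it holds: {0, 1, 2, 3, 6, 7, 8} → 7.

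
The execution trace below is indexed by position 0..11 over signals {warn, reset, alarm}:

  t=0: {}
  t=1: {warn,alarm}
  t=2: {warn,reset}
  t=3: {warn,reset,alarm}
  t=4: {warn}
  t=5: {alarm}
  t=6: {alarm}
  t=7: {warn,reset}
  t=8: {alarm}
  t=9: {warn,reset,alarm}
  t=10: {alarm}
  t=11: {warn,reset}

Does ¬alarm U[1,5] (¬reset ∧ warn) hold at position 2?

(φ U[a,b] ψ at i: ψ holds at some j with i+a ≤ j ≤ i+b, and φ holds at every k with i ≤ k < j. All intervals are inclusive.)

Need some j in [3,7] with (¬reset ∧ warn), and ¬alarm at every k in [2,j-1].
  j=3: (¬reset ∧ warn) false.
  j=4: (¬reset ∧ warn) holds, but ¬alarm fails at k=3 → not this j.
  j=5: (¬reset ∧ warn) false.
  j=6: (¬reset ∧ warn) false.
  j=7: (¬reset ∧ warn) false.
No j in the window works → until fails.

No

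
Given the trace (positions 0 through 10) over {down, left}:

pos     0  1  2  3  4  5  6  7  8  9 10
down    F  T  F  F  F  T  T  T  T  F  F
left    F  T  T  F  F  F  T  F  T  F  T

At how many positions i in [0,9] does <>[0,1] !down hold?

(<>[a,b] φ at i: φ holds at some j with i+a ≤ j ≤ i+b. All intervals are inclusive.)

Evaluate at each i in [0,9]:
  i=0: ✓ (witness j=0)
  i=1: ✓ (witness j=2)
  i=2: ✓ (witness j=2)
  i=3: ✓ (witness j=3)
  i=4: ✓ (witness j=4)
  i=5: ✗ (none in [5,6])
  i=6: ✗ (none in [6,7])
  i=7: ✗ (none in [7,8])
  i=8: ✓ (witness j=9)
  i=9: ✓ (witness j=9)
Positions where it holds: {0, 1, 2, 3, 4, 8, 9} → 7.

7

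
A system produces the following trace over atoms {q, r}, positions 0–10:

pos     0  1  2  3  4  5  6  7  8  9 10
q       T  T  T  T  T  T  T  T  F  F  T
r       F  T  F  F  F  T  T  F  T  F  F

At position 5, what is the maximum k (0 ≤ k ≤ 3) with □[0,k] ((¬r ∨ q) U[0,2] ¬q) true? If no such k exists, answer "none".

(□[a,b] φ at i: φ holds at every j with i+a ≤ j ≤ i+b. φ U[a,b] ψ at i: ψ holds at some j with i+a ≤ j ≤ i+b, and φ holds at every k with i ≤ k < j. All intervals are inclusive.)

((¬r ∨ q) U[0,2] ¬q) must hold from j=5 onward; find where it first fails.
  j=5: fails → no k works.

none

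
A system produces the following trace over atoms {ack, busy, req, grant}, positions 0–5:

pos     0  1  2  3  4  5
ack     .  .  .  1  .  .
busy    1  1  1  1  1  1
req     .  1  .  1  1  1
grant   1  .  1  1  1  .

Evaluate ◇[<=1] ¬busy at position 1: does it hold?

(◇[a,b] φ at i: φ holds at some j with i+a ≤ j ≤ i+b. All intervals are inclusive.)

Does not hold

Check ¬busy at each j in [1,2]:
  j=1: false
  j=2: false
No position in the window satisfies it → formula fails.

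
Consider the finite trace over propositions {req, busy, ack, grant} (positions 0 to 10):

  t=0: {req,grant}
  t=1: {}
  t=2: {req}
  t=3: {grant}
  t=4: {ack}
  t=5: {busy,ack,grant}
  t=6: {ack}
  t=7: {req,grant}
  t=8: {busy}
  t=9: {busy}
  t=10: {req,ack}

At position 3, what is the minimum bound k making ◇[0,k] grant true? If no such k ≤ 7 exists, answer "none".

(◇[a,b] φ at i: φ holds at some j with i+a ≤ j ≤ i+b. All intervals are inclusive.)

Scan j = 3,4,… for grant:
  j=3: holds
First hit at j=3, so smallest k = 3-3 = 0.

0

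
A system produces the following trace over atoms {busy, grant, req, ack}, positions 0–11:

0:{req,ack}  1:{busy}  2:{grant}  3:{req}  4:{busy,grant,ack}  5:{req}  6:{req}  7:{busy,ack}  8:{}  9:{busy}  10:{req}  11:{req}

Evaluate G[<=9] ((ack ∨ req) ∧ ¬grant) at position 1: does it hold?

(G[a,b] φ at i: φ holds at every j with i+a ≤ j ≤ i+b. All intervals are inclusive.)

Check ((ack ∨ req) ∧ ¬grant) at every j in [1,10]:
  j=1: false
  j=2: false
  j=3: true
  j=4: false
  j=5: true
  j=6: true
  j=7: true
  j=8: false
  j=9: false
  j=10: true
Fails at j=1 → formula fails.

False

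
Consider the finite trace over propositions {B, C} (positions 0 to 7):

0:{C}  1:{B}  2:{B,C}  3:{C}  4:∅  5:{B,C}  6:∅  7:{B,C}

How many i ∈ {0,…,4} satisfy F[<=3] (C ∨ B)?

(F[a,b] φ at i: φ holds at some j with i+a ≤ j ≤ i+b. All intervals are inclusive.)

5

Evaluate at each i in [0,4]:
  i=0: ✓ (witness j=0)
  i=1: ✓ (witness j=1)
  i=2: ✓ (witness j=2)
  i=3: ✓ (witness j=3)
  i=4: ✓ (witness j=5)
Positions where it holds: {0, 1, 2, 3, 4} → 5.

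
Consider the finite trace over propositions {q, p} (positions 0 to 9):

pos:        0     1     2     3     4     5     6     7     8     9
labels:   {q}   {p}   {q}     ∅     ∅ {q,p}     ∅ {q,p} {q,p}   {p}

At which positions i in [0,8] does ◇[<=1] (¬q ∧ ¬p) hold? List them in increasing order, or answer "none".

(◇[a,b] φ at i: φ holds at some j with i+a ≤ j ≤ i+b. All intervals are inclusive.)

Evaluate at each i in [0,8]:
  i=0: ✗ (none in [0,1])
  i=1: ✗ (none in [1,2])
  i=2: ✓ (witness j=3)
  i=3: ✓ (witness j=3)
  i=4: ✓ (witness j=4)
  i=5: ✓ (witness j=6)
  i=6: ✓ (witness j=6)
  i=7: ✗ (none in [7,8])
  i=8: ✗ (none in [8,9])

2, 3, 4, 5, 6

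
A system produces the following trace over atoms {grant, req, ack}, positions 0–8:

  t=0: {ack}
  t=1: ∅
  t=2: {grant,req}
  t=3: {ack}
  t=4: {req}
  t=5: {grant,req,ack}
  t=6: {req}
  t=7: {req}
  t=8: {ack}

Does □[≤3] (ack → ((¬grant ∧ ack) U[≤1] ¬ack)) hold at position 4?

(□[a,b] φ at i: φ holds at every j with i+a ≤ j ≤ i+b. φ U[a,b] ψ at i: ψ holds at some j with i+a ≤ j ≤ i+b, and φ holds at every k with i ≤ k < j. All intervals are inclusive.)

False

Check (ack → ((¬grant ∧ ack) U[≤1] ¬ack)) at every j in [4,7]:
  j=4: antecedent false → ✓
  j=5: antecedent true; consequent fails → ✗
  j=6: antecedent false → ✓
  j=7: antecedent false → ✓
Fails at j=5 → formula fails.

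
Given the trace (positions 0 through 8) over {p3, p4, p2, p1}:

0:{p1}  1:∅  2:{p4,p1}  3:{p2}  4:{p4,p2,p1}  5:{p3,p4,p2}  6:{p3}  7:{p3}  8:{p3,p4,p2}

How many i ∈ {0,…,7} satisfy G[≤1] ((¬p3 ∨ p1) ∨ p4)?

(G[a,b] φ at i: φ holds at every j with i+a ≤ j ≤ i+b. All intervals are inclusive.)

5

Evaluate at each i in [0,7]:
  i=0: ✓ (all of [0,1])
  i=1: ✓ (all of [1,2])
  i=2: ✓ (all of [2,3])
  i=3: ✓ (all of [3,4])
  i=4: ✓ (all of [4,5])
  i=5: ✗ (fails at j=6)
  i=6: ✗ (fails at j=6)
  i=7: ✗ (fails at j=7)
Positions where it holds: {0, 1, 2, 3, 4} → 5.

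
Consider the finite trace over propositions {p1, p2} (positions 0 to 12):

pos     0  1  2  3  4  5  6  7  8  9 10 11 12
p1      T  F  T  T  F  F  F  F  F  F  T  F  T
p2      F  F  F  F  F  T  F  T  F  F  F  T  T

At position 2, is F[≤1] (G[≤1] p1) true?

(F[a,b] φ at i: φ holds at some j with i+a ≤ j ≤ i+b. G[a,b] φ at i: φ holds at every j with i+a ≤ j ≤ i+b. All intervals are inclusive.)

Check G[≤1] p1 at each j in [2,3]:
  j=2: holds on [2,3]
  j=3: fails at 4
Found at j=2 → formula holds.

True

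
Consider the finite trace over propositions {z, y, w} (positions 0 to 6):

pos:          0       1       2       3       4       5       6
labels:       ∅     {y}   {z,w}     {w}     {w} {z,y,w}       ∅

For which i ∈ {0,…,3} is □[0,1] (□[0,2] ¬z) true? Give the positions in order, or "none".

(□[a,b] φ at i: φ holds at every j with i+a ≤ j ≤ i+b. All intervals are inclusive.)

Evaluate at each i in [0,3]:
  i=0: ✗ (fails at j=0)
  i=1: ✗ (fails at j=1)
  i=2: ✗ (fails at j=2)
  i=3: ✗ (fails at j=3)

none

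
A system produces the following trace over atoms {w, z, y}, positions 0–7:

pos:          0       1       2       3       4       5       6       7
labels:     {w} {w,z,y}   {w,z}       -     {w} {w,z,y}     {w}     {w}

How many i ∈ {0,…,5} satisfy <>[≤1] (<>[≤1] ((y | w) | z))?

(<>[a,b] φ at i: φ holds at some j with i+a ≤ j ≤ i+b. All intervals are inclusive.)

Evaluate at each i in [0,5]:
  i=0: ✓ (witness j=0)
  i=1: ✓ (witness j=1)
  i=2: ✓ (witness j=2)
  i=3: ✓ (witness j=3)
  i=4: ✓ (witness j=4)
  i=5: ✓ (witness j=5)
Positions where it holds: {0, 1, 2, 3, 4, 5} → 6.

6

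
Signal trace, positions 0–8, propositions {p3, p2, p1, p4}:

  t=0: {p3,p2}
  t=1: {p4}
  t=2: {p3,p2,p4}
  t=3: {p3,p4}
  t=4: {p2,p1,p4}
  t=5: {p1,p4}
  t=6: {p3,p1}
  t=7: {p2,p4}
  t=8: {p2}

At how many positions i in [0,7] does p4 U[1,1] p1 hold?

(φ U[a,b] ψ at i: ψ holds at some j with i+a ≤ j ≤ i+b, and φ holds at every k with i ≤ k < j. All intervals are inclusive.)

Evaluate at each i in [0,7]:
  i=0: ✗ (no rhs in [1,1])
  i=1: ✗ (no rhs in [2,2])
  i=2: ✗ (no rhs in [3,3])
  i=3: ✓ (rhs at j=4; lhs holds on [3,3])
  i=4: ✓ (rhs at j=5; lhs holds on [4,4])
  i=5: ✓ (rhs at j=6; lhs holds on [5,5])
  i=6: ✗ (no rhs in [7,7])
  i=7: ✗ (no rhs in [8,8])
Positions where it holds: {3, 4, 5} → 3.

3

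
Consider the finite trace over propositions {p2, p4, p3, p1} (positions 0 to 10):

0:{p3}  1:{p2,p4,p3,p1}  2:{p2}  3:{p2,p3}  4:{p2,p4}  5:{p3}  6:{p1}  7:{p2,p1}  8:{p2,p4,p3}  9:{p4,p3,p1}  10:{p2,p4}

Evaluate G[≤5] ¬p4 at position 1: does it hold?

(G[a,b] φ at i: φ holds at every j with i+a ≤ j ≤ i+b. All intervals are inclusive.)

No

Check ¬p4 at every j in [1,6]:
  j=1: false
  j=2: true
  j=3: true
  j=4: false
  j=5: true
  j=6: true
Fails at j=1 → formula fails.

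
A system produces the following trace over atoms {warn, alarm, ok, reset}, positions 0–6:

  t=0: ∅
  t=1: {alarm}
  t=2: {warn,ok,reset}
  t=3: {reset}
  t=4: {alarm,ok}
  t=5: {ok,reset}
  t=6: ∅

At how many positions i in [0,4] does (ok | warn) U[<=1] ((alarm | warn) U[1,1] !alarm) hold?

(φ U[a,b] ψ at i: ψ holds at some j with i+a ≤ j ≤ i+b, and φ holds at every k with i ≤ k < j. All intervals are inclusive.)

Evaluate at each i in [0,4]:
  i=0: ✗ (lhs fails at k=0 before rhs at j=1)
  i=1: ✓ (rhs at j=1)
  i=2: ✓ (rhs at j=2)
  i=3: ✗ (lhs fails at k=3 before rhs at j=4)
  i=4: ✓ (rhs at j=4)
Positions where it holds: {1, 2, 4} → 3.

3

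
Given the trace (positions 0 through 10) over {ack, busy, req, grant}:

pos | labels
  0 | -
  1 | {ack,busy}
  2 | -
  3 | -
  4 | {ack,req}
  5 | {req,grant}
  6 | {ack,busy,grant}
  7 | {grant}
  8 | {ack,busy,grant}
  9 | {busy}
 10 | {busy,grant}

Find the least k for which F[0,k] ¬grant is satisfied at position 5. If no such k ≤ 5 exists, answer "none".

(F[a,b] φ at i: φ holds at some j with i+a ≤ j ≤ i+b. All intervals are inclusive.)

Scan j = 5,6,… for ¬grant:
  j=5: fails
  j=6: fails
  j=7: fails
  j=8: fails
  j=9: holds
First hit at j=9, so smallest k = 9-5 = 4.

4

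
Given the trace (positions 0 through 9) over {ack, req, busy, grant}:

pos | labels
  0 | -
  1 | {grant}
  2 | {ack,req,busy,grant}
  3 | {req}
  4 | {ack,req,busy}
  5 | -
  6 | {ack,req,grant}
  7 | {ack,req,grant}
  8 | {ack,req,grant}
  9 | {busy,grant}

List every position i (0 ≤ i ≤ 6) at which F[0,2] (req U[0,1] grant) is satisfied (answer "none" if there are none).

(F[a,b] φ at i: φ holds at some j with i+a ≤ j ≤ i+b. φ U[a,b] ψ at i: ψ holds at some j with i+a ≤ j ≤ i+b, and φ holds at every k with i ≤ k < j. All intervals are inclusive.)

0, 1, 2, 4, 5, 6

Evaluate at each i in [0,6]:
  i=0: ✓ (witness j=1)
  i=1: ✓ (witness j=1)
  i=2: ✓ (witness j=2)
  i=3: ✗ (none in [3,5])
  i=4: ✓ (witness j=6)
  i=5: ✓ (witness j=6)
  i=6: ✓ (witness j=6)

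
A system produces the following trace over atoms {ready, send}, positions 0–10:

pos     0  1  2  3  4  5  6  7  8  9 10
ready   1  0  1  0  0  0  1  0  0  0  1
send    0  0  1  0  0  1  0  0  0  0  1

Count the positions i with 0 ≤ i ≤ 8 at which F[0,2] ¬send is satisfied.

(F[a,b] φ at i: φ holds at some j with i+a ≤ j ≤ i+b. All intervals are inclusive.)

9

Evaluate at each i in [0,8]:
  i=0: ✓ (witness j=0)
  i=1: ✓ (witness j=1)
  i=2: ✓ (witness j=3)
  i=3: ✓ (witness j=3)
  i=4: ✓ (witness j=4)
  i=5: ✓ (witness j=6)
  i=6: ✓ (witness j=6)
  i=7: ✓ (witness j=7)
  i=8: ✓ (witness j=8)
Positions where it holds: {0, 1, 2, 3, 4, 5, 6, 7, 8} → 9.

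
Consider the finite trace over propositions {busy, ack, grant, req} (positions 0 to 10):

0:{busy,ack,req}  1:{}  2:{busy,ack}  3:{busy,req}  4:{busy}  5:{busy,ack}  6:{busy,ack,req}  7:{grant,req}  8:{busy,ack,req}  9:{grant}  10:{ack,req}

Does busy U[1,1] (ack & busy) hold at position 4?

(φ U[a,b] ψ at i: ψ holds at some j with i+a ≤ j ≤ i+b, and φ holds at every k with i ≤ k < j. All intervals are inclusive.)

Yes

Need some j in [5,5] with (ack & busy), and busy at every k in [4,j-1].
  j=5: (ack & busy) holds; busy holds at every k in [4,4] → satisfied.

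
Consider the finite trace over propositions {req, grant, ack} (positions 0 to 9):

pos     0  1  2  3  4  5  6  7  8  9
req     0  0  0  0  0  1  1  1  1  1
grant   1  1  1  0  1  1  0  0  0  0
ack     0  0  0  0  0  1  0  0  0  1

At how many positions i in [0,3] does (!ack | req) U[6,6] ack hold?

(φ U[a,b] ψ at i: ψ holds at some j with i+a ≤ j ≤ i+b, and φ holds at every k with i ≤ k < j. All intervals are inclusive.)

Evaluate at each i in [0,3]:
  i=0: ✗ (no rhs in [6,6])
  i=1: ✗ (no rhs in [7,7])
  i=2: ✗ (no rhs in [8,8])
  i=3: ✓ (rhs at j=9; lhs holds on [3,8])
Positions where it holds: {3} → 1.

1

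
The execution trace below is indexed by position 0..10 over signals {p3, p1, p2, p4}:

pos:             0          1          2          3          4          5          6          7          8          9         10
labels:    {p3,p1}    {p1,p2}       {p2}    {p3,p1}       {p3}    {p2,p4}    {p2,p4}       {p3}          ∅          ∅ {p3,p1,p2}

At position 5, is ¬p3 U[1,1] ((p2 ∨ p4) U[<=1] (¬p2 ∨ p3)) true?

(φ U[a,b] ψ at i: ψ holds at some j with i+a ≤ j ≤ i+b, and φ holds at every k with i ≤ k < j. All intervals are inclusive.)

Holds

Need some j in [6,6] with ((p2 ∨ p4) U[<=1] (¬p2 ∨ p3)), and ¬p3 at every k in [5,j-1].
  j=6: ((p2 ∨ p4) U[<=1] (¬p2 ∨ p3)) holds; ¬p3 holds at every k in [5,5] → satisfied.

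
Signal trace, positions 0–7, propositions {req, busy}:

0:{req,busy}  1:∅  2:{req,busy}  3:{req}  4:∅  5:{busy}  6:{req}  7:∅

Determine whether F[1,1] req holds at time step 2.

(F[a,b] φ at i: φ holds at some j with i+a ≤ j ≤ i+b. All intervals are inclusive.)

Check req at each j in [3,3]:
  j=3: true
Found at j=3 → formula holds.

Yes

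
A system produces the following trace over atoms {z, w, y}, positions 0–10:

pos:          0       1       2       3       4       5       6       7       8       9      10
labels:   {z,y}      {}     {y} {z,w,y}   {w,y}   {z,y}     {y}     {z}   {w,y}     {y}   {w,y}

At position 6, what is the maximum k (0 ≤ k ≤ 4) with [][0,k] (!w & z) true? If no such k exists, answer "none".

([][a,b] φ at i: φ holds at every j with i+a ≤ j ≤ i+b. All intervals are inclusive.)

none

(!w & z) must hold from j=6 onward; find where it first fails.
  j=6: fails → no k works.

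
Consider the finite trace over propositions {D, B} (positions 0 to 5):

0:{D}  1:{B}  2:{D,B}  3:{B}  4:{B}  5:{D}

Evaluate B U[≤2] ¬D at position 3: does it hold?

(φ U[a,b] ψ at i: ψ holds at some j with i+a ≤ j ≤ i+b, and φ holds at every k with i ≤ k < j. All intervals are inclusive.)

Need some j in [3,5] with ¬D, and B at every k in [3,j-1].
  j=3: ¬D holds; no prefix to check → satisfied.

True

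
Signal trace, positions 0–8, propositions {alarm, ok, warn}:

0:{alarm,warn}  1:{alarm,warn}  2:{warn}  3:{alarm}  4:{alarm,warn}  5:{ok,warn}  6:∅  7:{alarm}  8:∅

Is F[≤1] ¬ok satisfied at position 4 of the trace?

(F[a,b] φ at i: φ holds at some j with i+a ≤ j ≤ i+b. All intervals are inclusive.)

Yes

Check ¬ok at each j in [4,5]:
  j=4: true
  j=5: false
Found at j=4 → formula holds.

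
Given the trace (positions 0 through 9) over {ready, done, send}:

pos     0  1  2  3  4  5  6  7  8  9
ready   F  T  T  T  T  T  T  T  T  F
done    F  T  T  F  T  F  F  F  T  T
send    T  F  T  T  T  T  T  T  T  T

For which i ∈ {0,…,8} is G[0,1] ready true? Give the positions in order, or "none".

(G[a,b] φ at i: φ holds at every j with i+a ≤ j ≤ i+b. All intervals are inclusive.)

1, 2, 3, 4, 5, 6, 7

Evaluate at each i in [0,8]:
  i=0: ✗ (fails at j=0)
  i=1: ✓ (all of [1,2])
  i=2: ✓ (all of [2,3])
  i=3: ✓ (all of [3,4])
  i=4: ✓ (all of [4,5])
  i=5: ✓ (all of [5,6])
  i=6: ✓ (all of [6,7])
  i=7: ✓ (all of [7,8])
  i=8: ✗ (fails at j=9)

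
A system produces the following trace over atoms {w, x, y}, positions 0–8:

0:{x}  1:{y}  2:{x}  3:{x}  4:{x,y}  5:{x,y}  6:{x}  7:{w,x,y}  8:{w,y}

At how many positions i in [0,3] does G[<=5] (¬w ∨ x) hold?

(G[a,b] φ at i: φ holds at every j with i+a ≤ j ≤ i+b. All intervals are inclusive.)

3

Evaluate at each i in [0,3]:
  i=0: ✓ (all of [0,5])
  i=1: ✓ (all of [1,6])
  i=2: ✓ (all of [2,7])
  i=3: ✗ (fails at j=8)
Positions where it holds: {0, 1, 2} → 3.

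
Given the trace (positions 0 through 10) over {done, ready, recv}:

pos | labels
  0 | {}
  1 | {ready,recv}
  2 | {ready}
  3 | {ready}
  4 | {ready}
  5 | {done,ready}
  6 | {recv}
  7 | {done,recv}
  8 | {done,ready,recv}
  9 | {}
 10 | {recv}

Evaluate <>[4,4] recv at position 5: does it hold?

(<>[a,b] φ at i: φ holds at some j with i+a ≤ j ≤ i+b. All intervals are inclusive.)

No

Check recv at each j in [9,9]:
  j=9: false
No position in the window satisfies it → formula fails.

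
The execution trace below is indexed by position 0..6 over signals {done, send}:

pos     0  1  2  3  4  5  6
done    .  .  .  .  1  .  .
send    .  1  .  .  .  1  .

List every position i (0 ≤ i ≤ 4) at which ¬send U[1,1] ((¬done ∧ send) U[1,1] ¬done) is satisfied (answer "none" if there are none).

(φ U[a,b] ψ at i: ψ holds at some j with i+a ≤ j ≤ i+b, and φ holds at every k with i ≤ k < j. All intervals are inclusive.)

Evaluate at each i in [0,4]:
  i=0: ✓ (rhs at j=1; lhs holds on [0,0])
  i=1: ✗ (no rhs in [2,2])
  i=2: ✗ (no rhs in [3,3])
  i=3: ✗ (no rhs in [4,4])
  i=4: ✓ (rhs at j=5; lhs holds on [4,4])

0, 4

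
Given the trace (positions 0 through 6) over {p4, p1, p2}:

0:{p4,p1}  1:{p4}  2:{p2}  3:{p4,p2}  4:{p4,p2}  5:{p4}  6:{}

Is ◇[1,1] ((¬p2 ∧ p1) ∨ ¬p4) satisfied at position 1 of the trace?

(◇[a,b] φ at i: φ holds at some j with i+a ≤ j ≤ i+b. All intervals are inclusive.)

Check ((¬p2 ∧ p1) ∨ ¬p4) at each j in [2,2]:
  j=2: true
Found at j=2 → formula holds.

Holds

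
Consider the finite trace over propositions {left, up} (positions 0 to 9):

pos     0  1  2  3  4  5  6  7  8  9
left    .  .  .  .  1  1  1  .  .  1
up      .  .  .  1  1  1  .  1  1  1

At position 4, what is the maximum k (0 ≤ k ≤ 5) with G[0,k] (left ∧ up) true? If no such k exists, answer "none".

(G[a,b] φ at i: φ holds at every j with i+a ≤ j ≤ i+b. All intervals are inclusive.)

1

(left ∧ up) must hold from j=4 onward; find where it first fails.
  j=4: holds
  j=5: holds
  j=6: fails
Holds on [4,5], so largest k = 1.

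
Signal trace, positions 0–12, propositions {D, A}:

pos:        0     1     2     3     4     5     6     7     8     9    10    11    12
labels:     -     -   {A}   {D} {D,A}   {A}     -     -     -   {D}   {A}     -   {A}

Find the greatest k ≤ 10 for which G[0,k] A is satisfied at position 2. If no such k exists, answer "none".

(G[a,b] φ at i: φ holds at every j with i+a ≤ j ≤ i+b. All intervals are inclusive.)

A must hold from j=2 onward; find where it first fails.
  j=2: holds
  j=3: fails
Holds on [2,2], so largest k = 0.

0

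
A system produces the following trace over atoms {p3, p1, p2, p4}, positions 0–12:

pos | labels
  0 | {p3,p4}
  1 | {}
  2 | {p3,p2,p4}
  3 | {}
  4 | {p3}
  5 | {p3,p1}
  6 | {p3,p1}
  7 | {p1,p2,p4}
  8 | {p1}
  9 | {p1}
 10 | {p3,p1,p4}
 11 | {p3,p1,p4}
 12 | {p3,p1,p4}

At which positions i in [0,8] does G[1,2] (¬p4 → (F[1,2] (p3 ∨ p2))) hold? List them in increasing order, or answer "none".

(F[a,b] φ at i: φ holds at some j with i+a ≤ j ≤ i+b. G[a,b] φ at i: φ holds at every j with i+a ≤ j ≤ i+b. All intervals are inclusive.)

Evaluate at each i in [0,8]:
  i=0: ✓ (all of [1,2])
  i=1: ✓ (all of [2,3])
  i=2: ✓ (all of [3,4])
  i=3: ✓ (all of [4,5])
  i=4: ✓ (all of [5,6])
  i=5: ✓ (all of [6,7])
  i=6: ✓ (all of [7,8])
  i=7: ✓ (all of [8,9])
  i=8: ✓ (all of [9,10])

0, 1, 2, 3, 4, 5, 6, 7, 8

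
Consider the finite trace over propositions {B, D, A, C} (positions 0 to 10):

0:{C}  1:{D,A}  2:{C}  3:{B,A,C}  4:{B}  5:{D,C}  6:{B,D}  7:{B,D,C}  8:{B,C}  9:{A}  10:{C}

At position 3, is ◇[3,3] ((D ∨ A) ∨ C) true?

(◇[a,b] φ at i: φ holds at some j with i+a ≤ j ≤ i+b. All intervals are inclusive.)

True

Check ((D ∨ A) ∨ C) at each j in [6,6]:
  j=6: true
Found at j=6 → formula holds.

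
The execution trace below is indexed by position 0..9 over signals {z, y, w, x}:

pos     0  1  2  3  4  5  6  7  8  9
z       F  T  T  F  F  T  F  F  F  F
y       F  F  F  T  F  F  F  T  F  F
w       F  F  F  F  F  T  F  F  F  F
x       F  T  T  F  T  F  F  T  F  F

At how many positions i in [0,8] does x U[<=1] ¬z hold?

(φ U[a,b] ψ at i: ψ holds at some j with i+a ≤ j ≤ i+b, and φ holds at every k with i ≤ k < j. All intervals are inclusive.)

7

Evaluate at each i in [0,8]:
  i=0: ✓ (rhs at j=0)
  i=1: ✗ (no rhs in [1,2])
  i=2: ✓ (rhs at j=3; lhs holds on [2,2])
  i=3: ✓ (rhs at j=3)
  i=4: ✓ (rhs at j=4)
  i=5: ✗ (lhs fails at k=5 before rhs at j=6)
  i=6: ✓ (rhs at j=6)
  i=7: ✓ (rhs at j=7)
  i=8: ✓ (rhs at j=8)
Positions where it holds: {0, 2, 3, 4, 6, 7, 8} → 7.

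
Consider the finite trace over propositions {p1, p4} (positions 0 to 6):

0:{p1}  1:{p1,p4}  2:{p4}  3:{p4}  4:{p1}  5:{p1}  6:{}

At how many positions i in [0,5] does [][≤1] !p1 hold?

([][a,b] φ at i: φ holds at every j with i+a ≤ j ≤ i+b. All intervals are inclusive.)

Evaluate at each i in [0,5]:
  i=0: ✗ (fails at j=0)
  i=1: ✗ (fails at j=1)
  i=2: ✓ (all of [2,3])
  i=3: ✗ (fails at j=4)
  i=4: ✗ (fails at j=4)
  i=5: ✗ (fails at j=5)
Positions where it holds: {2} → 1.

1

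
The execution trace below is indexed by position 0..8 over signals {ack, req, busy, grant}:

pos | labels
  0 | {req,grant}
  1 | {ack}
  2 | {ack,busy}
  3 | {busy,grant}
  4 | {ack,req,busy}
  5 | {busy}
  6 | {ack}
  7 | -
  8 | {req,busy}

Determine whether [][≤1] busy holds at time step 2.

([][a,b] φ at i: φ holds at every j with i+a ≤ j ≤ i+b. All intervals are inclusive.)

Check busy at every j in [2,3]:
  j=2: true
  j=3: true
All positions satisfy it → formula holds.

Yes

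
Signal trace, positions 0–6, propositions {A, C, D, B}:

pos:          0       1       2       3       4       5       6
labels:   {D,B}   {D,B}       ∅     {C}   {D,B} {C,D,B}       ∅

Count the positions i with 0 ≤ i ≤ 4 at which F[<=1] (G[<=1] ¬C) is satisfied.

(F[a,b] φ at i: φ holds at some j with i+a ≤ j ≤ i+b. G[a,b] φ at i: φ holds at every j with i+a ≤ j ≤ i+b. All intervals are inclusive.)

Evaluate at each i in [0,4]:
  i=0: ✓ (witness j=0)
  i=1: ✓ (witness j=1)
  i=2: ✗ (none in [2,3])
  i=3: ✗ (none in [3,4])
  i=4: ✗ (none in [4,5])
Positions where it holds: {0, 1} → 2.

2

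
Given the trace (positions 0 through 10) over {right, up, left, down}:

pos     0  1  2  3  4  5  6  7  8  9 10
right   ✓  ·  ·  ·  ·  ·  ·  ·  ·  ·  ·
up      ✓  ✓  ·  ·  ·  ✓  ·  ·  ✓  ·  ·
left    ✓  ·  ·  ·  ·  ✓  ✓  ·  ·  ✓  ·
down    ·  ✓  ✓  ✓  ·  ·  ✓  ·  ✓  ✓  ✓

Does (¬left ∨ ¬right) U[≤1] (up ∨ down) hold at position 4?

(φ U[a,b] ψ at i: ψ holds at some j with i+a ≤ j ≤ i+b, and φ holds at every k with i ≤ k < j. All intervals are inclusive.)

Holds

Need some j in [4,5] with (up ∨ down), and (¬left ∨ ¬right) at every k in [4,j-1].
  j=4: (up ∨ down) false.
  j=5: (up ∨ down) holds; (¬left ∨ ¬right) holds at every k in [4,4] → satisfied.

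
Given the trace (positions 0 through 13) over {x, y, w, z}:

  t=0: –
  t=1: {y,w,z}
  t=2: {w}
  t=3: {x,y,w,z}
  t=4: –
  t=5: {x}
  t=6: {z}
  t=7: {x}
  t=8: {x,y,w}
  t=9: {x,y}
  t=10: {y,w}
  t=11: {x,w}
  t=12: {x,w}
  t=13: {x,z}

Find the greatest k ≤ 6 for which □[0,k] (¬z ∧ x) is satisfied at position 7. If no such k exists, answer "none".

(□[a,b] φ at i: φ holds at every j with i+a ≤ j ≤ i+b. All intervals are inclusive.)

(¬z ∧ x) must hold from j=7 onward; find where it first fails.
  j=7: holds
  j=8: holds
  j=9: holds
  j=10: fails
Holds on [7,9], so largest k = 2.

2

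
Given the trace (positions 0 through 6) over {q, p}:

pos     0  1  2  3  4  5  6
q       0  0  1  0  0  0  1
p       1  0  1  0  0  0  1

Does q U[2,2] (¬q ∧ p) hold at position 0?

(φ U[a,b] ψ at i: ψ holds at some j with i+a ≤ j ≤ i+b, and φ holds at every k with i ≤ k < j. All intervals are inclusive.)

Need some j in [2,2] with (¬q ∧ p), and q at every k in [0,j-1].
  j=2: (¬q ∧ p) false.
No j in the window works → until fails.

False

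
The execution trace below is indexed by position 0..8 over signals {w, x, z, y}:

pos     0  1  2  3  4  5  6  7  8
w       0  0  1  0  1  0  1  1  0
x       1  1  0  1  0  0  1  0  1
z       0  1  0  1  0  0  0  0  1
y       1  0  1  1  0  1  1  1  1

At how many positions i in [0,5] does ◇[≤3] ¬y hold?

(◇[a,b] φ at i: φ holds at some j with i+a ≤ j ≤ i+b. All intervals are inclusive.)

Evaluate at each i in [0,5]:
  i=0: ✓ (witness j=1)
  i=1: ✓ (witness j=1)
  i=2: ✓ (witness j=4)
  i=3: ✓ (witness j=4)
  i=4: ✓ (witness j=4)
  i=5: ✗ (none in [5,8])
Positions where it holds: {0, 1, 2, 3, 4} → 5.

5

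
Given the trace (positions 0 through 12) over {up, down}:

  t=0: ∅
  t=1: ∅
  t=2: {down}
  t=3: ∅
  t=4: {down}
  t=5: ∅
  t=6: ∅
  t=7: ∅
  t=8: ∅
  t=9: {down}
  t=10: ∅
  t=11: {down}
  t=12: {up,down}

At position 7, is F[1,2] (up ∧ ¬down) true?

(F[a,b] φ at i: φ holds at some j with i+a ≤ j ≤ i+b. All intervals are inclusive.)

Check (up ∧ ¬down) at each j in [8,9]:
  j=8: false
  j=9: false
No position in the window satisfies it → formula fails.

False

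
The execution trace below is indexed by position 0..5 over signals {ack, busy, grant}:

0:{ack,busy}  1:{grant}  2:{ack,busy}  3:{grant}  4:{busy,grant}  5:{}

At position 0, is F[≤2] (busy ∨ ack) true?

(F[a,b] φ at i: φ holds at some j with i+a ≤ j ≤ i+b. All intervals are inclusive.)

True

Check (busy ∨ ack) at each j in [0,2]:
  j=0: true
  j=1: false
  j=2: true
Found at j=0 → formula holds.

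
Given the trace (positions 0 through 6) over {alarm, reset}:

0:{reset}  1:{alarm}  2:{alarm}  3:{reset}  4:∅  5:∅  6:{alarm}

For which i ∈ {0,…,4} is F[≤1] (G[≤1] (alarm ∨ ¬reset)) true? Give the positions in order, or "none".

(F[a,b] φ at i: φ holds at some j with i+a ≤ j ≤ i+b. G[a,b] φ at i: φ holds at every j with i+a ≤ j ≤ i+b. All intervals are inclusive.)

0, 1, 3, 4

Evaluate at each i in [0,4]:
  i=0: ✓ (witness j=1)
  i=1: ✓ (witness j=1)
  i=2: ✗ (none in [2,3])
  i=3: ✓ (witness j=4)
  i=4: ✓ (witness j=4)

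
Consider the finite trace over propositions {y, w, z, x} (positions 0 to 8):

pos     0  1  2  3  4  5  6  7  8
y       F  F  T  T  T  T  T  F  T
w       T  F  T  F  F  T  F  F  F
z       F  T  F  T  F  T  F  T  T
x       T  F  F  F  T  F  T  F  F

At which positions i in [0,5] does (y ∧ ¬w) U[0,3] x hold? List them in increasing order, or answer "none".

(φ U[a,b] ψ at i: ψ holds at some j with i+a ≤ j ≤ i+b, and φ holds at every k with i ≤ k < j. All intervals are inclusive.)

0, 3, 4

Evaluate at each i in [0,5]:
  i=0: ✓ (rhs at j=0)
  i=1: ✗ (lhs fails at k=1 before rhs at j=4)
  i=2: ✗ (lhs fails at k=2 before rhs at j=4)
  i=3: ✓ (rhs at j=4; lhs holds on [3,3])
  i=4: ✓ (rhs at j=4)
  i=5: ✗ (lhs fails at k=5 before rhs at j=6)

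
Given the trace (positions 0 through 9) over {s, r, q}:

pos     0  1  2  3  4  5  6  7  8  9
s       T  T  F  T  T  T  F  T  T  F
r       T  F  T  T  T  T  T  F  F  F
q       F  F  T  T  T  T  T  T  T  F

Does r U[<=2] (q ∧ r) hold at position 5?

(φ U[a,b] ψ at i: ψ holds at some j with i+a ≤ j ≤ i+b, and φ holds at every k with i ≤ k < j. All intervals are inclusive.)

Yes

Need some j in [5,7] with (q ∧ r), and r at every k in [5,j-1].
  j=5: (q ∧ r) holds; no prefix to check → satisfied.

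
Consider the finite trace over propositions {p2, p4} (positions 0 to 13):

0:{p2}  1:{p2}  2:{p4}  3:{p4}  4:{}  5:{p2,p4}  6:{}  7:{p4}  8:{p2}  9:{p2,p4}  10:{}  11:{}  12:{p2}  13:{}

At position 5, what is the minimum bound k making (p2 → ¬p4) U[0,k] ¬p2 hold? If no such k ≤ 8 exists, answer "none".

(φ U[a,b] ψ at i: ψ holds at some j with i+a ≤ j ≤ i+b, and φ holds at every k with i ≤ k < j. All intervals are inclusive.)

none

Need earliest j ≥ 5 with ¬p2, and (p2 → ¬p4) at every k in [5,j-1].
  j=5: rhs fails.
  j=6: rhs holds but lhs fails at k=5.
  j=7: rhs holds but lhs fails at k=5.
  j=8: rhs fails.
  j=9: rhs fails.
  j=10: rhs holds but lhs fails at k=5.
  j=11: rhs holds but lhs fails at k=5.
  j=12: rhs fails.
  j=13: rhs holds but lhs fails at k=5.
No witness within the range → none.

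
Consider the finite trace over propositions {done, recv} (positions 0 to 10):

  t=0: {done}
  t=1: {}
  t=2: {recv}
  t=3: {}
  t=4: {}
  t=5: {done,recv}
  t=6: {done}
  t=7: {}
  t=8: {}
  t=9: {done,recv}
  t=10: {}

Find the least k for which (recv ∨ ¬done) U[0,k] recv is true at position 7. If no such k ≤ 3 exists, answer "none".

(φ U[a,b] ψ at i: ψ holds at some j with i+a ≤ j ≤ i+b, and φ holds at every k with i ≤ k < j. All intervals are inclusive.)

Need earliest j ≥ 7 with recv, and (recv ∨ ¬done) at every k in [7,j-1].
  j=7: rhs fails.
  j=8: rhs fails.
  j=9: rhs holds; lhs holds on [7,8]. k = 2.

2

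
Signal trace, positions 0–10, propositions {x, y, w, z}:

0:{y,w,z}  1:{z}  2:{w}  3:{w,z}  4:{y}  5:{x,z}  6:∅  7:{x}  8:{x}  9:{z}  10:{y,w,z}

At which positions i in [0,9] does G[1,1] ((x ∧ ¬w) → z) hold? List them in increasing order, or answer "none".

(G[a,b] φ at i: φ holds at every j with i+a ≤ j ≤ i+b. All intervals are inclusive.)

Evaluate at each i in [0,9]:
  i=0: ✓ (all of [1,1])
  i=1: ✓ (all of [2,2])
  i=2: ✓ (all of [3,3])
  i=3: ✓ (all of [4,4])
  i=4: ✓ (all of [5,5])
  i=5: ✓ (all of [6,6])
  i=6: ✗ (fails at j=7)
  i=7: ✗ (fails at j=8)
  i=8: ✓ (all of [9,9])
  i=9: ✓ (all of [10,10])

0, 1, 2, 3, 4, 5, 8, 9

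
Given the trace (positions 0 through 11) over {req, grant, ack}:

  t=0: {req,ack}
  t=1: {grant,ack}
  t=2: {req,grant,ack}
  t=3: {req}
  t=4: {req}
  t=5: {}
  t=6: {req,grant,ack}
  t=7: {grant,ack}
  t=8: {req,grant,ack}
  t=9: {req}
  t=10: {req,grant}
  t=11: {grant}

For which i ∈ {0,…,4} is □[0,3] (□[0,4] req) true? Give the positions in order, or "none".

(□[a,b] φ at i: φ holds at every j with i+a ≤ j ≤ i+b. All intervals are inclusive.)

none

Evaluate at each i in [0,4]:
  i=0: ✗ (fails at j=0)
  i=1: ✗ (fails at j=1)
  i=2: ✗ (fails at j=2)
  i=3: ✗ (fails at j=3)
  i=4: ✗ (fails at j=4)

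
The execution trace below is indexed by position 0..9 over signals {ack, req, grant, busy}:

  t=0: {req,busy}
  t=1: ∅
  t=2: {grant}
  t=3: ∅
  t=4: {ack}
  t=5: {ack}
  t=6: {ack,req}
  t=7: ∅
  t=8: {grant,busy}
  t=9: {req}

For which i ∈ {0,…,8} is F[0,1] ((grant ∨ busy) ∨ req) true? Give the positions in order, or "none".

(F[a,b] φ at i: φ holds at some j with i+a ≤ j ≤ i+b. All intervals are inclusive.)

Evaluate at each i in [0,8]:
  i=0: ✓ (witness j=0)
  i=1: ✓ (witness j=2)
  i=2: ✓ (witness j=2)
  i=3: ✗ (none in [3,4])
  i=4: ✗ (none in [4,5])
  i=5: ✓ (witness j=6)
  i=6: ✓ (witness j=6)
  i=7: ✓ (witness j=8)
  i=8: ✓ (witness j=8)

0, 1, 2, 5, 6, 7, 8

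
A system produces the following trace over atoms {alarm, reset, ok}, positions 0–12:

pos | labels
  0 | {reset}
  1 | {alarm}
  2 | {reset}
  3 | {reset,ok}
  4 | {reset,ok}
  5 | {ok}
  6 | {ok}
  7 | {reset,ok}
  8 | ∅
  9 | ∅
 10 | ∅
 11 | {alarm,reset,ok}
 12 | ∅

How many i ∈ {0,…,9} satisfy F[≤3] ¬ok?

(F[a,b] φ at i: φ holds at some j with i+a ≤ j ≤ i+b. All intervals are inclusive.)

8

Evaluate at each i in [0,9]:
  i=0: ✓ (witness j=0)
  i=1: ✓ (witness j=1)
  i=2: ✓ (witness j=2)
  i=3: ✗ (none in [3,6])
  i=4: ✗ (none in [4,7])
  i=5: ✓ (witness j=8)
  i=6: ✓ (witness j=8)
  i=7: ✓ (witness j=8)
  i=8: ✓ (witness j=8)
  i=9: ✓ (witness j=9)
Positions where it holds: {0, 1, 2, 5, 6, 7, 8, 9} → 8.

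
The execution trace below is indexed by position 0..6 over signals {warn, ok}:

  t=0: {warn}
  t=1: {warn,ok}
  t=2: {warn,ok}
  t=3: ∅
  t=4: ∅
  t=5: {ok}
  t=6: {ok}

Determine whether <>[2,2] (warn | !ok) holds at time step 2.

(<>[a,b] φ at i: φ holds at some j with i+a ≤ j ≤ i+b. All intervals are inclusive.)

True

Check (warn | !ok) at each j in [4,4]:
  j=4: true
Found at j=4 → formula holds.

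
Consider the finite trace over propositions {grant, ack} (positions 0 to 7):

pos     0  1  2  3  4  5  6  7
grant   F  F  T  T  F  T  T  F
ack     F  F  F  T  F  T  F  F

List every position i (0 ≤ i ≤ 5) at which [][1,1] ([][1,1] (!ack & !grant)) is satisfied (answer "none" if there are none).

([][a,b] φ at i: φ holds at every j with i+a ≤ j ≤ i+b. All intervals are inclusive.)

Evaluate at each i in [0,5]:
  i=0: ✗ (fails at j=1)
  i=1: ✗ (fails at j=2)
  i=2: ✓ (all of [3,3])
  i=3: ✗ (fails at j=4)
  i=4: ✗ (fails at j=5)
  i=5: ✓ (all of [6,6])

2, 5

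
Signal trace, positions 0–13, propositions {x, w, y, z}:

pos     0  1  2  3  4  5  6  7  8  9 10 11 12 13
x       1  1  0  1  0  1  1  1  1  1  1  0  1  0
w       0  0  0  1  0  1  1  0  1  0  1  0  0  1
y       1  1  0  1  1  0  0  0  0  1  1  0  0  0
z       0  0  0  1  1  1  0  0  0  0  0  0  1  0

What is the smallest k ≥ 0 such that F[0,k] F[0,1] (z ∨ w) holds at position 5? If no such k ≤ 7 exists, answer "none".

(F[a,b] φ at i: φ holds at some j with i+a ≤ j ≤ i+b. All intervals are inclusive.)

0

Scan j = 5,6,… for F[0,1] (z ∨ w):
  j=5: holds
First hit at j=5, so smallest k = 5-5 = 0.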